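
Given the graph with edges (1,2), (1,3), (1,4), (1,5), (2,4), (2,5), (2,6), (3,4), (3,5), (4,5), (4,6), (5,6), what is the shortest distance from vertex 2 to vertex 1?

Step 1: Build adjacency list:
  1: 2, 3, 4, 5
  2: 1, 4, 5, 6
  3: 1, 4, 5
  4: 1, 2, 3, 5, 6
  5: 1, 2, 3, 4, 6
  6: 2, 4, 5

Step 2: BFS from vertex 2 to find shortest path to 1:
  vertex 1 reached at distance 1

Step 3: Shortest path: 2 -> 1
Path length: 1 edge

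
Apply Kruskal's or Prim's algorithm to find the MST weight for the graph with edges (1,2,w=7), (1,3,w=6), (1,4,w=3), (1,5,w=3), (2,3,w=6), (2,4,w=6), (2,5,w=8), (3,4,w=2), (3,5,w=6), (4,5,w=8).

Apply Kruskal's algorithm (sort edges by weight, add if no cycle):

Sorted edges by weight:
  (3,4) w=2
  (1,5) w=3
  (1,4) w=3
  (1,3) w=6
  (2,3) w=6
  (2,4) w=6
  (3,5) w=6
  (1,2) w=7
  (2,5) w=8
  (4,5) w=8

Add edge (3,4) w=2 -- no cycle. Running total: 2
Add edge (1,5) w=3 -- no cycle. Running total: 5
Add edge (1,4) w=3 -- no cycle. Running total: 8
Skip edge (1,3) w=6 -- would create cycle
Add edge (2,3) w=6 -- no cycle. Running total: 14

MST edges: (3,4,w=2), (1,5,w=3), (1,4,w=3), (2,3,w=6)
Total MST weight: 2 + 3 + 3 + 6 = 14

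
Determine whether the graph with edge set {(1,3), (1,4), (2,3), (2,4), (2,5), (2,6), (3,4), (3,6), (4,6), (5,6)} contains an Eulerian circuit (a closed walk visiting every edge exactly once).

Step 1: Find the degree of each vertex:
  deg(1) = 2
  deg(2) = 4
  deg(3) = 4
  deg(4) = 4
  deg(5) = 2
  deg(6) = 4

Step 2: Count vertices with odd degree:
  All vertices have even degree (0 odd-degree vertices)

Step 3: Apply Euler's theorem:
  - Eulerian circuit exists iff graph is connected and all vertices have even degree
  - Eulerian path exists iff graph is connected and has 0 or 2 odd-degree vertices

Graph is connected with 0 odd-degree vertices.
Both Eulerian circuit and Eulerian path exist.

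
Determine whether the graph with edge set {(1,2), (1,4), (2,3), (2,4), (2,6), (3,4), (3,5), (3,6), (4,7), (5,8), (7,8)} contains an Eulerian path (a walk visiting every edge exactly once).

Step 1: Find the degree of each vertex:
  deg(1) = 2
  deg(2) = 4
  deg(3) = 4
  deg(4) = 4
  deg(5) = 2
  deg(6) = 2
  deg(7) = 2
  deg(8) = 2

Step 2: Count vertices with odd degree:
  All vertices have even degree (0 odd-degree vertices)

Step 3: Apply Euler's theorem:
  - Eulerian circuit exists iff graph is connected and all vertices have even degree
  - Eulerian path exists iff graph is connected and has 0 or 2 odd-degree vertices

Graph is connected with 0 odd-degree vertices.
Both Eulerian circuit and Eulerian path exist.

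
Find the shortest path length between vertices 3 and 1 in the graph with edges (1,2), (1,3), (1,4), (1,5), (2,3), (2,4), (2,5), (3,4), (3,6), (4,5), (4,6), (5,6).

Step 1: Build adjacency list:
  1: 2, 3, 4, 5
  2: 1, 3, 4, 5
  3: 1, 2, 4, 6
  4: 1, 2, 3, 5, 6
  5: 1, 2, 4, 6
  6: 3, 4, 5

Step 2: BFS from vertex 3 to find shortest path to 1:
  vertex 1 reached at distance 1

Step 3: Shortest path: 3 -> 1
Path length: 1 edge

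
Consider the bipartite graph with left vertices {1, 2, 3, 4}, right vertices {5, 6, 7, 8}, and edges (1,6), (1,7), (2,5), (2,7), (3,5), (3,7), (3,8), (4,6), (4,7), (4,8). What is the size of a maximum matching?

Step 1: List the neighbors of each left vertex:
  1: 6, 7
  2: 5, 7
  3: 5, 7, 8
  4: 6, 7, 8

Step 2: Greedily match left vertices, then look for augmenting paths:
  Match 1 -- 6
  Match 2 -- 5
  Match 3 -- 7
  Match 4 -- 8
  No augmenting path remains.

Step 3: Verify this is maximum:
  Matching size 4 = min(|L|, |R|) = min(4, 4), which is an upper bound, so this matching is maximum.

Maximum matching: {(1,6), (2,5), (3,7), (4,8)}
Size: 4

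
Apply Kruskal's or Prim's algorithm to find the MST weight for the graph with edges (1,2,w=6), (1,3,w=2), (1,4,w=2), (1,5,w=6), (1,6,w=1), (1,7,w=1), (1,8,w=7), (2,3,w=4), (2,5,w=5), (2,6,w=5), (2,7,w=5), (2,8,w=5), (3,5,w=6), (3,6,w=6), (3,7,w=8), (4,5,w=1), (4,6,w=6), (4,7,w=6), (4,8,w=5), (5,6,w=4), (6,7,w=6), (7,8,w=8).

Apply Kruskal's algorithm (sort edges by weight, add if no cycle):

Sorted edges by weight:
  (1,6) w=1
  (1,7) w=1
  (4,5) w=1
  (1,3) w=2
  (1,4) w=2
  (2,3) w=4
  (5,6) w=4
  (2,5) w=5
  (2,6) w=5
  (2,7) w=5
  (2,8) w=5
  (4,8) w=5
  (1,2) w=6
  (1,5) w=6
  (3,5) w=6
  (3,6) w=6
  (4,6) w=6
  (4,7) w=6
  (6,7) w=6
  (1,8) w=7
  (3,7) w=8
  (7,8) w=8

Add edge (1,6) w=1 -- no cycle. Running total: 1
Add edge (1,7) w=1 -- no cycle. Running total: 2
Add edge (4,5) w=1 -- no cycle. Running total: 3
Add edge (1,3) w=2 -- no cycle. Running total: 5
Add edge (1,4) w=2 -- no cycle. Running total: 7
Add edge (2,3) w=4 -- no cycle. Running total: 11
Skip edge (5,6) w=4 -- would create cycle
Skip edge (2,5) w=5 -- would create cycle
Skip edge (2,6) w=5 -- would create cycle
Skip edge (2,7) w=5 -- would create cycle
Add edge (2,8) w=5 -- no cycle. Running total: 16

MST edges: (1,6,w=1), (1,7,w=1), (4,5,w=1), (1,3,w=2), (1,4,w=2), (2,3,w=4), (2,8,w=5)
Total MST weight: 1 + 1 + 1 + 2 + 2 + 4 + 5 = 16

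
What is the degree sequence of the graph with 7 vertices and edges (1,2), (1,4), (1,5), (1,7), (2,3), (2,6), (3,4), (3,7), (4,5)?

Step 1: Count edges incident to each vertex:
  deg(1) = 4 (neighbors: 2, 4, 5, 7)
  deg(2) = 3 (neighbors: 1, 3, 6)
  deg(3) = 3 (neighbors: 2, 4, 7)
  deg(4) = 3 (neighbors: 1, 3, 5)
  deg(5) = 2 (neighbors: 1, 4)
  deg(6) = 1 (neighbors: 2)
  deg(7) = 2 (neighbors: 1, 3)

Step 2: Sort degrees in non-increasing order:
  Degrees: [4, 3, 3, 3, 2, 1, 2] -> sorted: [4, 3, 3, 3, 2, 2, 1]

Degree sequence: [4, 3, 3, 3, 2, 2, 1]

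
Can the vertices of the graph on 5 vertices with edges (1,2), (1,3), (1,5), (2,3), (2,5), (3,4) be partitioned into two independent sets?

Step 1: Attempt 2-coloring using BFS:
  Start at vertex 1, assign color 0
  Color vertex 2 with color 1 (neighbor of 1)
  Color vertex 3 with color 1 (neighbor of 1)
  Color vertex 5 with color 1 (neighbor of 1)

Step 2: Conflict found! Vertices 2 and 3 are adjacent but have the same color.
This means the graph contains an odd cycle.

The graph is NOT bipartite.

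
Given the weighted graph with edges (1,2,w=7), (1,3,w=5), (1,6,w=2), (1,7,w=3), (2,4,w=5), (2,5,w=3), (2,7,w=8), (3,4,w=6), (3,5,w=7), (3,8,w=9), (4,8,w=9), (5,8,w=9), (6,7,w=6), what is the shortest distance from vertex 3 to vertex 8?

Step 1: Build adjacency list with weights:
  1: 2(w=7), 3(w=5), 6(w=2), 7(w=3)
  2: 1(w=7), 4(w=5), 5(w=3), 7(w=8)
  3: 1(w=5), 4(w=6), 5(w=7), 8(w=9)
  4: 2(w=5), 3(w=6), 8(w=9)
  5: 2(w=3), 3(w=7), 8(w=9)
  6: 1(w=2), 7(w=6)
  7: 1(w=3), 2(w=8), 6(w=6)
  8: 3(w=9), 4(w=9), 5(w=9)

Step 2: Apply Dijkstra's algorithm from vertex 3:
  Visit vertex 3 (distance=0)
    Update dist[1] = 5
    Update dist[4] = 6
    Update dist[5] = 7
    Update dist[8] = 9
  Visit vertex 1 (distance=5)
    Update dist[2] = 12
    Update dist[6] = 7
    Update dist[7] = 8
  Visit vertex 4 (distance=6)
    Update dist[2] = 11
  Visit vertex 5 (distance=7)
    Update dist[2] = 10
  Visit vertex 6 (distance=7)
  Visit vertex 7 (distance=8)
  Visit vertex 8 (distance=9)

Step 3: Shortest path: 3 -> 8
Total weight: 9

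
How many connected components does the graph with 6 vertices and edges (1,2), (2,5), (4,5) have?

Step 1: Build adjacency list from edges:
  1: 2
  2: 1, 5
  3: (none)
  4: 5
  5: 2, 4
  6: (none)

Step 2: Run BFS/DFS from vertex 1:
  Visited: {1, 2, 5, 4}
  Reached 4 of 6 vertices

Step 3: Only 4 of 6 vertices reached. Graph is disconnected.
Connected components: {1, 2, 4, 5}, {3}, {6}
Number of connected components: 3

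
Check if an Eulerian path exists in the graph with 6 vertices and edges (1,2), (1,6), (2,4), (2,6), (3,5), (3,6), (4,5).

Step 1: Find the degree of each vertex:
  deg(1) = 2
  deg(2) = 3
  deg(3) = 2
  deg(4) = 2
  deg(5) = 2
  deg(6) = 3

Step 2: Count vertices with odd degree:
  Odd-degree vertices: 2, 6 (2 total)

Step 3: Apply Euler's theorem:
  - Eulerian circuit exists iff graph is connected and all vertices have even degree
  - Eulerian path exists iff graph is connected and has 0 or 2 odd-degree vertices

Graph is connected with exactly 2 odd-degree vertices (2, 6).
Eulerian path exists (starting and ending at the odd-degree vertices), but no Eulerian circuit.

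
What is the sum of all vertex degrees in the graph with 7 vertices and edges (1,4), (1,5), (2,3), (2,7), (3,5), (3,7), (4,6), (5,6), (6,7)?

Step 1: Count edges incident to each vertex:
  deg(1) = 2 (neighbors: 4, 5)
  deg(2) = 2 (neighbors: 3, 7)
  deg(3) = 3 (neighbors: 2, 5, 7)
  deg(4) = 2 (neighbors: 1, 6)
  deg(5) = 3 (neighbors: 1, 3, 6)
  deg(6) = 3 (neighbors: 4, 5, 7)
  deg(7) = 3 (neighbors: 2, 3, 6)

Step 2: Sum all degrees:
  2 + 2 + 3 + 2 + 3 + 3 + 3 = 18

Verification: sum of degrees = 2 * |E| = 2 * 9 = 18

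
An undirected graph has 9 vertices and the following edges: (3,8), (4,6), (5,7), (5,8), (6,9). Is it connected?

Step 1: Build adjacency list from edges:
  1: (none)
  2: (none)
  3: 8
  4: 6
  5: 7, 8
  6: 4, 9
  7: 5
  8: 3, 5
  9: 6

Step 2: Run BFS/DFS from vertex 1:
  Visited: {1}
  Reached 1 of 9 vertices

Step 3: Only 1 of 9 vertices reached. Graph is disconnected.
Connected components: {1}, {2}, {3, 5, 7, 8}, {4, 6, 9}
Answer: No, the graph is not connected (4 components).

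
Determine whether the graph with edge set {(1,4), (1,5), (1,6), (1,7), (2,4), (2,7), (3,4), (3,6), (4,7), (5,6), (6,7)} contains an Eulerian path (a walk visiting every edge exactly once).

Step 1: Find the degree of each vertex:
  deg(1) = 4
  deg(2) = 2
  deg(3) = 2
  deg(4) = 4
  deg(5) = 2
  deg(6) = 4
  deg(7) = 4

Step 2: Count vertices with odd degree:
  All vertices have even degree (0 odd-degree vertices)

Step 3: Apply Euler's theorem:
  - Eulerian circuit exists iff graph is connected and all vertices have even degree
  - Eulerian path exists iff graph is connected and has 0 or 2 odd-degree vertices

Graph is connected with 0 odd-degree vertices.
Both Eulerian circuit and Eulerian path exist.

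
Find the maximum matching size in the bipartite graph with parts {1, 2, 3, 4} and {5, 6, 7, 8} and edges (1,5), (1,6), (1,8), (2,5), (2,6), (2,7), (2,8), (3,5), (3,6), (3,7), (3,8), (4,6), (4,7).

Step 1: List the neighbors of each left vertex:
  1: 5, 6, 8
  2: 5, 6, 7, 8
  3: 5, 6, 7, 8
  4: 6, 7

Step 2: Greedily match left vertices, then look for augmenting paths:
  Match 1 -- 5
  Match 2 -- 8
  Match 3 -- 7
  Match 4 -- 6
  No augmenting path remains.

Step 3: Verify this is maximum:
  Matching size 4 = min(|L|, |R|) = min(4, 4), which is an upper bound, so this matching is maximum.

Maximum matching: {(1,5), (2,8), (3,7), (4,6)}
Size: 4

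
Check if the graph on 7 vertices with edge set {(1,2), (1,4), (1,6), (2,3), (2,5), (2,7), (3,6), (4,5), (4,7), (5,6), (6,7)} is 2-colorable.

Step 1: Attempt 2-coloring using BFS:
  Start at vertex 1, assign color 0
  Color vertex 2 with color 1 (neighbor of 1)
  Color vertex 4 with color 1 (neighbor of 1)
  Color vertex 6 with color 1 (neighbor of 1)
  Color vertex 3 with color 0 (neighbor of 2)
  Color vertex 5 with color 0 (neighbor of 2)
  Color vertex 7 with color 0 (neighbor of 2)

Step 2: 2-coloring succeeded. No conflicts found.
  Set A (color 0): {1, 3, 5, 7}
  Set B (color 1): {2, 4, 6}

The graph is bipartite with partition {1, 3, 5, 7}, {2, 4, 6}.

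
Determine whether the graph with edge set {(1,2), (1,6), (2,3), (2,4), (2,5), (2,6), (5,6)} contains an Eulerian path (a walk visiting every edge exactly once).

Step 1: Find the degree of each vertex:
  deg(1) = 2
  deg(2) = 5
  deg(3) = 1
  deg(4) = 1
  deg(5) = 2
  deg(6) = 3

Step 2: Count vertices with odd degree:
  Odd-degree vertices: 2, 3, 4, 6 (4 total)

Step 3: Apply Euler's theorem:
  - Eulerian circuit exists iff graph is connected and all vertices have even degree
  - Eulerian path exists iff graph is connected and has 0 or 2 odd-degree vertices

Graph has 4 odd-degree vertices (need 0 or 2).
Neither Eulerian path nor Eulerian circuit exists.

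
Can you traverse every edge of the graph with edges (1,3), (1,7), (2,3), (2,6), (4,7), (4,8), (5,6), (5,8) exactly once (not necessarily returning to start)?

Step 1: Find the degree of each vertex:
  deg(1) = 2
  deg(2) = 2
  deg(3) = 2
  deg(4) = 2
  deg(5) = 2
  deg(6) = 2
  deg(7) = 2
  deg(8) = 2

Step 2: Count vertices with odd degree:
  All vertices have even degree (0 odd-degree vertices)

Step 3: Apply Euler's theorem:
  - Eulerian circuit exists iff graph is connected and all vertices have even degree
  - Eulerian path exists iff graph is connected and has 0 or 2 odd-degree vertices

Graph is connected with 0 odd-degree vertices.
Both Eulerian circuit and Eulerian path exist.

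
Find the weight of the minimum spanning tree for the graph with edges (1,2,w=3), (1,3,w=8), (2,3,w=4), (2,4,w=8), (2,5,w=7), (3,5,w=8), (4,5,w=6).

Apply Kruskal's algorithm (sort edges by weight, add if no cycle):

Sorted edges by weight:
  (1,2) w=3
  (2,3) w=4
  (4,5) w=6
  (2,5) w=7
  (1,3) w=8
  (2,4) w=8
  (3,5) w=8

Add edge (1,2) w=3 -- no cycle. Running total: 3
Add edge (2,3) w=4 -- no cycle. Running total: 7
Add edge (4,5) w=6 -- no cycle. Running total: 13
Add edge (2,5) w=7 -- no cycle. Running total: 20

MST edges: (1,2,w=3), (2,3,w=4), (4,5,w=6), (2,5,w=7)
Total MST weight: 3 + 4 + 6 + 7 = 20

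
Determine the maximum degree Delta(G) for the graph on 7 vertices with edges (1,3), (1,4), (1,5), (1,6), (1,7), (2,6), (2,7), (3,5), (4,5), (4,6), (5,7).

Step 1: Count edges incident to each vertex:
  deg(1) = 5 (neighbors: 3, 4, 5, 6, 7)
  deg(2) = 2 (neighbors: 6, 7)
  deg(3) = 2 (neighbors: 1, 5)
  deg(4) = 3 (neighbors: 1, 5, 6)
  deg(5) = 4 (neighbors: 1, 3, 4, 7)
  deg(6) = 3 (neighbors: 1, 2, 4)
  deg(7) = 3 (neighbors: 1, 2, 5)

Step 2: Find maximum:
  max(5, 2, 2, 3, 4, 3, 3) = 5 (vertex 1)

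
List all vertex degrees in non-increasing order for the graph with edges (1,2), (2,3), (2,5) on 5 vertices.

Step 1: Count edges incident to each vertex:
  deg(1) = 1 (neighbors: 2)
  deg(2) = 3 (neighbors: 1, 3, 5)
  deg(3) = 1 (neighbors: 2)
  deg(4) = 0 (neighbors: none)
  deg(5) = 1 (neighbors: 2)

Step 2: Sort degrees in non-increasing order:
  Degrees: [1, 3, 1, 0, 1] -> sorted: [3, 1, 1, 1, 0]

Degree sequence: [3, 1, 1, 1, 0]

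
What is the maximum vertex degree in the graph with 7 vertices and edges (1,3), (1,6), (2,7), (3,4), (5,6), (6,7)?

Step 1: Count edges incident to each vertex:
  deg(1) = 2 (neighbors: 3, 6)
  deg(2) = 1 (neighbors: 7)
  deg(3) = 2 (neighbors: 1, 4)
  deg(4) = 1 (neighbors: 3)
  deg(5) = 1 (neighbors: 6)
  deg(6) = 3 (neighbors: 1, 5, 7)
  deg(7) = 2 (neighbors: 2, 6)

Step 2: Find maximum:
  max(2, 1, 2, 1, 1, 3, 2) = 3 (vertex 6)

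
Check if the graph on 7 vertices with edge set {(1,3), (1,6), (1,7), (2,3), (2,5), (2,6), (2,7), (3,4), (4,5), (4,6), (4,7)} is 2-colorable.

Step 1: Attempt 2-coloring using BFS:
  Start at vertex 1, assign color 0
  Color vertex 3 with color 1 (neighbor of 1)
  Color vertex 6 with color 1 (neighbor of 1)
  Color vertex 7 with color 1 (neighbor of 1)
  Color vertex 2 with color 0 (neighbor of 3)
  Color vertex 4 with color 0 (neighbor of 3)
  Color vertex 5 with color 1 (neighbor of 2)

Step 2: 2-coloring succeeded. No conflicts found.
  Set A (color 0): {1, 2, 4}
  Set B (color 1): {3, 5, 6, 7}

The graph is bipartite with partition {1, 2, 4}, {3, 5, 6, 7}.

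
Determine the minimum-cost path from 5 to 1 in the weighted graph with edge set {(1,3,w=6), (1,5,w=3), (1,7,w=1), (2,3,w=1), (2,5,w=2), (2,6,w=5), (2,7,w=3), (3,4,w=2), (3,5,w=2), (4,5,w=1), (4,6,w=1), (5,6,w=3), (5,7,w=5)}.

Step 1: Build adjacency list with weights:
  1: 3(w=6), 5(w=3), 7(w=1)
  2: 3(w=1), 5(w=2), 6(w=5), 7(w=3)
  3: 1(w=6), 2(w=1), 4(w=2), 5(w=2)
  4: 3(w=2), 5(w=1), 6(w=1)
  5: 1(w=3), 2(w=2), 3(w=2), 4(w=1), 6(w=3), 7(w=5)
  6: 2(w=5), 4(w=1), 5(w=3)
  7: 1(w=1), 2(w=3), 5(w=5)

Step 2: Apply Dijkstra's algorithm from vertex 5:
  Visit vertex 5 (distance=0)
    Update dist[1] = 3
    Update dist[2] = 2
    Update dist[3] = 2
    Update dist[4] = 1
    Update dist[6] = 3
    Update dist[7] = 5
  Visit vertex 4 (distance=1)
    Update dist[6] = 2
  Visit vertex 2 (distance=2)
  Visit vertex 3 (distance=2)
  Visit vertex 6 (distance=2)
  Visit vertex 1 (distance=3)
    Update dist[7] = 4

Step 3: Shortest path: 5 -> 1
Total weight: 3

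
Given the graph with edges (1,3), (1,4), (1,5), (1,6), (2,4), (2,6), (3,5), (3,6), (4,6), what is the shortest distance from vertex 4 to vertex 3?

Step 1: Build adjacency list:
  1: 3, 4, 5, 6
  2: 4, 6
  3: 1, 5, 6
  4: 1, 2, 6
  5: 1, 3
  6: 1, 2, 3, 4

Step 2: BFS from vertex 4 to find shortest path to 3:
  vertex 1 reached at distance 1
  vertex 2 reached at distance 1
  vertex 6 reached at distance 1
  vertex 3 reached at distance 2

Step 3: Shortest path: 4 -> 1 -> 3
Path length: 2 edges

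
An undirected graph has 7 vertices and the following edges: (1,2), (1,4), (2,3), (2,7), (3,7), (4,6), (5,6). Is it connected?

Step 1: Build adjacency list from edges:
  1: 2, 4
  2: 1, 3, 7
  3: 2, 7
  4: 1, 6
  5: 6
  6: 4, 5
  7: 2, 3

Step 2: Run BFS/DFS from vertex 1:
  Visited: {1, 2, 4, 3, 7, 6, 5}
  Reached 7 of 7 vertices

Step 3: All 7 vertices reached from vertex 1, so the graph is connected.
Answer: Yes, the graph is connected.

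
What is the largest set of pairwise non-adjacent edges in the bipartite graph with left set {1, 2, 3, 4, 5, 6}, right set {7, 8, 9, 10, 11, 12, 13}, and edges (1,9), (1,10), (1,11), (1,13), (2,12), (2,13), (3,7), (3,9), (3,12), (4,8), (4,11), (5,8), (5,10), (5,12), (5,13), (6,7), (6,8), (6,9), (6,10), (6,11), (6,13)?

Step 1: List the neighbors of each left vertex:
  1: 9, 10, 11, 13
  2: 12, 13
  3: 7, 9, 12
  4: 8, 11
  5: 8, 10, 12, 13
  6: 7, 8, 9, 10, 11, 13

Step 2: Greedily match left vertices, then look for augmenting paths:
  Match 1 -- 9
  Match 2 -- 12
  Match 3 -- 7
  Match 4 -- 8
  Match 5 -- 10
  Match 6 -- 11
  No augmenting path remains.

Step 3: Verify this is maximum:
  Matching size 6 = min(|L|, |R|) = min(6, 7), which is an upper bound, so this matching is maximum.

Maximum matching: {(1,9), (2,12), (3,7), (4,8), (5,10), (6,11)}
Size: 6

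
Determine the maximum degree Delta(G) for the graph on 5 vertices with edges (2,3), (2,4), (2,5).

Step 1: Count edges incident to each vertex:
  deg(1) = 0 (neighbors: none)
  deg(2) = 3 (neighbors: 3, 4, 5)
  deg(3) = 1 (neighbors: 2)
  deg(4) = 1 (neighbors: 2)
  deg(5) = 1 (neighbors: 2)

Step 2: Find maximum:
  max(0, 3, 1, 1, 1) = 3 (vertex 2)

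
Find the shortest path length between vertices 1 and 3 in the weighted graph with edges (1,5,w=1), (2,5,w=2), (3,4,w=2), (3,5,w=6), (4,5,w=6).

Step 1: Build adjacency list with weights:
  1: 5(w=1)
  2: 5(w=2)
  3: 4(w=2), 5(w=6)
  4: 3(w=2), 5(w=6)
  5: 1(w=1), 2(w=2), 3(w=6), 4(w=6)

Step 2: Apply Dijkstra's algorithm from vertex 1:
  Visit vertex 1 (distance=0)
    Update dist[5] = 1
  Visit vertex 5 (distance=1)
    Update dist[2] = 3
    Update dist[3] = 7
    Update dist[4] = 7
  Visit vertex 2 (distance=3)
  Visit vertex 3 (distance=7)

Step 3: Shortest path: 1 -> 5 -> 3
Total weight: 1 + 6 = 7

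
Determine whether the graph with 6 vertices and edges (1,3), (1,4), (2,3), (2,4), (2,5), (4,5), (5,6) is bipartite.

Step 1: Attempt 2-coloring using BFS:
  Start at vertex 1, assign color 0
  Color vertex 3 with color 1 (neighbor of 1)
  Color vertex 4 with color 1 (neighbor of 1)
  Color vertex 2 with color 0 (neighbor of 3)
  Color vertex 5 with color 0 (neighbor of 4)

Step 2: Conflict found! Vertices 2 and 5 are adjacent but have the same color.
This means the graph contains an odd cycle.

The graph is NOT bipartite.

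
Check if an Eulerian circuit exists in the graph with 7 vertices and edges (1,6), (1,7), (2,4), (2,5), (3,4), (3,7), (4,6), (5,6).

Step 1: Find the degree of each vertex:
  deg(1) = 2
  deg(2) = 2
  deg(3) = 2
  deg(4) = 3
  deg(5) = 2
  deg(6) = 3
  deg(7) = 2

Step 2: Count vertices with odd degree:
  Odd-degree vertices: 4, 6 (2 total)

Step 3: Apply Euler's theorem:
  - Eulerian circuit exists iff graph is connected and all vertices have even degree
  - Eulerian path exists iff graph is connected and has 0 or 2 odd-degree vertices

Graph is connected with exactly 2 odd-degree vertices (4, 6).
Eulerian path exists (starting and ending at the odd-degree vertices), but no Eulerian circuit.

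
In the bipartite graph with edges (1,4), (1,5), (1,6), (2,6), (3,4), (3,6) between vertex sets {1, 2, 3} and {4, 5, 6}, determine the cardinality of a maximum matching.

Step 1: List the neighbors of each left vertex:
  1: 4, 5, 6
  2: 6
  3: 4, 6

Step 2: Greedily match left vertices, then look for augmenting paths:
  Match 1 -- 5
  Match 2 -- 6
  Match 3 -- 4
  No augmenting path remains.

Step 3: Verify this is maximum:
  Matching size 3 = min(|L|, |R|) = min(3, 3), which is an upper bound, so this matching is maximum.

Maximum matching: {(1,5), (2,6), (3,4)}
Size: 3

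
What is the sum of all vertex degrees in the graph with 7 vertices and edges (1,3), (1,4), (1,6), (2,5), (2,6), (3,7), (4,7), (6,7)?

Step 1: Count edges incident to each vertex:
  deg(1) = 3 (neighbors: 3, 4, 6)
  deg(2) = 2 (neighbors: 5, 6)
  deg(3) = 2 (neighbors: 1, 7)
  deg(4) = 2 (neighbors: 1, 7)
  deg(5) = 1 (neighbors: 2)
  deg(6) = 3 (neighbors: 1, 2, 7)
  deg(7) = 3 (neighbors: 3, 4, 6)

Step 2: Sum all degrees:
  3 + 2 + 2 + 2 + 1 + 3 + 3 = 16

Verification: sum of degrees = 2 * |E| = 2 * 8 = 16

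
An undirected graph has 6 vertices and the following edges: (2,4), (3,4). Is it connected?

Step 1: Build adjacency list from edges:
  1: (none)
  2: 4
  3: 4
  4: 2, 3
  5: (none)
  6: (none)

Step 2: Run BFS/DFS from vertex 1:
  Visited: {1}
  Reached 1 of 6 vertices

Step 3: Only 1 of 6 vertices reached. Graph is disconnected.
Connected components: {1}, {2, 3, 4}, {5}, {6}
Answer: No, the graph is not connected (4 components).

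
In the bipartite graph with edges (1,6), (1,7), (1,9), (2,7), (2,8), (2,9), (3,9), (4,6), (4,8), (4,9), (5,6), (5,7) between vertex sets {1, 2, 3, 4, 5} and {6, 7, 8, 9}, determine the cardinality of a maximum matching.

Step 1: List the neighbors of each left vertex:
  1: 6, 7, 9
  2: 7, 8, 9
  3: 9
  4: 6, 8, 9
  5: 6, 7

Step 2: Greedily match left vertices, then look for augmenting paths:
  Match 1 -- 6
  Match 2 -- 7
  Match 3 -- 9
  Match 4 -- 8
  No augmenting path remains.

Step 3: Verify this is maximum:
  Matching size 4 = min(|L|, |R|) = min(5, 4), which is an upper bound, so this matching is maximum.

Maximum matching: {(1,6), (2,7), (3,9), (4,8)}
Size: 4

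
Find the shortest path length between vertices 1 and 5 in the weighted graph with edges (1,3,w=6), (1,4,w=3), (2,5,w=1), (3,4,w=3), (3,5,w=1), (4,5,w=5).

Step 1: Build adjacency list with weights:
  1: 3(w=6), 4(w=3)
  2: 5(w=1)
  3: 1(w=6), 4(w=3), 5(w=1)
  4: 1(w=3), 3(w=3), 5(w=5)
  5: 2(w=1), 3(w=1), 4(w=5)

Step 2: Apply Dijkstra's algorithm from vertex 1:
  Visit vertex 1 (distance=0)
    Update dist[3] = 6
    Update dist[4] = 3
  Visit vertex 4 (distance=3)
    Update dist[5] = 8
  Visit vertex 3 (distance=6)
    Update dist[5] = 7
  Visit vertex 5 (distance=7)
    Update dist[2] = 8

Step 3: Shortest path: 1 -> 3 -> 5
Total weight: 6 + 1 = 7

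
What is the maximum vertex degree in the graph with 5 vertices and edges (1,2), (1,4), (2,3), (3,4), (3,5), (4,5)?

Step 1: Count edges incident to each vertex:
  deg(1) = 2 (neighbors: 2, 4)
  deg(2) = 2 (neighbors: 1, 3)
  deg(3) = 3 (neighbors: 2, 4, 5)
  deg(4) = 3 (neighbors: 1, 3, 5)
  deg(5) = 2 (neighbors: 3, 4)

Step 2: Find maximum:
  max(2, 2, 3, 3, 2) = 3 (vertex 3)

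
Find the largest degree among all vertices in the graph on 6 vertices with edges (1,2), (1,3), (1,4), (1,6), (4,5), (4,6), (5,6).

Step 1: Count edges incident to each vertex:
  deg(1) = 4 (neighbors: 2, 3, 4, 6)
  deg(2) = 1 (neighbors: 1)
  deg(3) = 1 (neighbors: 1)
  deg(4) = 3 (neighbors: 1, 5, 6)
  deg(5) = 2 (neighbors: 4, 6)
  deg(6) = 3 (neighbors: 1, 4, 5)

Step 2: Find maximum:
  max(4, 1, 1, 3, 2, 3) = 4 (vertex 1)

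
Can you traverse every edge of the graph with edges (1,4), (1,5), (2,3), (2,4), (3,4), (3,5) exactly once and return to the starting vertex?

Step 1: Find the degree of each vertex:
  deg(1) = 2
  deg(2) = 2
  deg(3) = 3
  deg(4) = 3
  deg(5) = 2

Step 2: Count vertices with odd degree:
  Odd-degree vertices: 3, 4 (2 total)

Step 3: Apply Euler's theorem:
  - Eulerian circuit exists iff graph is connected and all vertices have even degree
  - Eulerian path exists iff graph is connected and has 0 or 2 odd-degree vertices

Graph is connected with exactly 2 odd-degree vertices (3, 4).
Eulerian path exists (starting and ending at the odd-degree vertices), but no Eulerian circuit.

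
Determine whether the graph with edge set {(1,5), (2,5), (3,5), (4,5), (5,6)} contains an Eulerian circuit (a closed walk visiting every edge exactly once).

Step 1: Find the degree of each vertex:
  deg(1) = 1
  deg(2) = 1
  deg(3) = 1
  deg(4) = 1
  deg(5) = 5
  deg(6) = 1

Step 2: Count vertices with odd degree:
  Odd-degree vertices: 1, 2, 3, 4, 5, 6 (6 total)

Step 3: Apply Euler's theorem:
  - Eulerian circuit exists iff graph is connected and all vertices have even degree
  - Eulerian path exists iff graph is connected and has 0 or 2 odd-degree vertices

Graph has 6 odd-degree vertices (need 0 or 2).
Neither Eulerian path nor Eulerian circuit exists.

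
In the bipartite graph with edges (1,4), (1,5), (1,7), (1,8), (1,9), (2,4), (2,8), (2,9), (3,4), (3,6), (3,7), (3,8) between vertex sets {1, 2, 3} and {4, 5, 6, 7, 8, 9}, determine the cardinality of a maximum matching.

Step 1: List the neighbors of each left vertex:
  1: 4, 5, 7, 8, 9
  2: 4, 8, 9
  3: 4, 6, 7, 8

Step 2: Greedily match left vertices, then look for augmenting paths:
  Match 1 -- 4
  Match 2 -- 8
  Match 3 -- 6
  No augmenting path remains.

Step 3: Verify this is maximum:
  Matching size 3 = min(|L|, |R|) = min(3, 6), which is an upper bound, so this matching is maximum.

Maximum matching: {(1,4), (2,8), (3,6)}
Size: 3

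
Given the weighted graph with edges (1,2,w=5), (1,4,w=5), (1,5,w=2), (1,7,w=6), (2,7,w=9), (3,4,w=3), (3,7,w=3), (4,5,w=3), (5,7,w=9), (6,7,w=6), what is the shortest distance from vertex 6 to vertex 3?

Step 1: Build adjacency list with weights:
  1: 2(w=5), 4(w=5), 5(w=2), 7(w=6)
  2: 1(w=5), 7(w=9)
  3: 4(w=3), 7(w=3)
  4: 1(w=5), 3(w=3), 5(w=3)
  5: 1(w=2), 4(w=3), 7(w=9)
  6: 7(w=6)
  7: 1(w=6), 2(w=9), 3(w=3), 5(w=9), 6(w=6)

Step 2: Apply Dijkstra's algorithm from vertex 6:
  Visit vertex 6 (distance=0)
    Update dist[7] = 6
  Visit vertex 7 (distance=6)
    Update dist[1] = 12
    Update dist[2] = 15
    Update dist[3] = 9
    Update dist[5] = 15
  Visit vertex 3 (distance=9)
    Update dist[4] = 12

Step 3: Shortest path: 6 -> 7 -> 3
Total weight: 6 + 3 = 9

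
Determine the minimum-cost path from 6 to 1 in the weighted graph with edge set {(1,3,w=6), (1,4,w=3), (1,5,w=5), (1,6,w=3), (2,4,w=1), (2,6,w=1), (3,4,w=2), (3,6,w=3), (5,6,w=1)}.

Step 1: Build adjacency list with weights:
  1: 3(w=6), 4(w=3), 5(w=5), 6(w=3)
  2: 4(w=1), 6(w=1)
  3: 1(w=6), 4(w=2), 6(w=3)
  4: 1(w=3), 2(w=1), 3(w=2)
  5: 1(w=5), 6(w=1)
  6: 1(w=3), 2(w=1), 3(w=3), 5(w=1)

Step 2: Apply Dijkstra's algorithm from vertex 6:
  Visit vertex 6 (distance=0)
    Update dist[1] = 3
    Update dist[2] = 1
    Update dist[3] = 3
    Update dist[5] = 1
  Visit vertex 2 (distance=1)
    Update dist[4] = 2
  Visit vertex 5 (distance=1)
  Visit vertex 4 (distance=2)
  Visit vertex 1 (distance=3)

Step 3: Shortest path: 6 -> 1
Total weight: 3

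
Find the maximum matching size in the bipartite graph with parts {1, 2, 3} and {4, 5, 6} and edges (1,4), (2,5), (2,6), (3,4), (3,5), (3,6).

Step 1: List the neighbors of each left vertex:
  1: 4
  2: 5, 6
  3: 4, 5, 6

Step 2: Greedily match left vertices, then look for augmenting paths:
  Match 1 -- 4
  Match 2 -- 5
  Match 3 -- 6
  No augmenting path remains.

Step 3: Verify this is maximum:
  Matching size 3 = min(|L|, |R|) = min(3, 3), which is an upper bound, so this matching is maximum.

Maximum matching: {(1,4), (2,5), (3,6)}
Size: 3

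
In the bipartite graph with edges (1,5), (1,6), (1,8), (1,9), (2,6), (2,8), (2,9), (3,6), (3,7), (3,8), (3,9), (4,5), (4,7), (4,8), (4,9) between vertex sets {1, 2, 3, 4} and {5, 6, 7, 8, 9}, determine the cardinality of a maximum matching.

Step 1: List the neighbors of each left vertex:
  1: 5, 6, 8, 9
  2: 6, 8, 9
  3: 6, 7, 8, 9
  4: 5, 7, 8, 9

Step 2: Greedily match left vertices, then look for augmenting paths:
  Match 1 -- 5
  Match 2 -- 6
  Match 3 -- 7
  Match 4 -- 8
  No augmenting path remains.

Step 3: Verify this is maximum:
  Matching size 4 = min(|L|, |R|) = min(4, 5), which is an upper bound, so this matching is maximum.

Maximum matching: {(1,5), (2,6), (3,7), (4,8)}
Size: 4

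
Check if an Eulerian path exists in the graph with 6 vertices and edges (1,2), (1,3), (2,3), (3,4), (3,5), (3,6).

Step 1: Find the degree of each vertex:
  deg(1) = 2
  deg(2) = 2
  deg(3) = 5
  deg(4) = 1
  deg(5) = 1
  deg(6) = 1

Step 2: Count vertices with odd degree:
  Odd-degree vertices: 3, 4, 5, 6 (4 total)

Step 3: Apply Euler's theorem:
  - Eulerian circuit exists iff graph is connected and all vertices have even degree
  - Eulerian path exists iff graph is connected and has 0 or 2 odd-degree vertices

Graph has 4 odd-degree vertices (need 0 or 2).
Neither Eulerian path nor Eulerian circuit exists.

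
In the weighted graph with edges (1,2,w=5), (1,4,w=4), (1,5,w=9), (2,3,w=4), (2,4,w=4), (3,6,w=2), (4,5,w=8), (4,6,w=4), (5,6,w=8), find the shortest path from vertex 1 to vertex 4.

Step 1: Build adjacency list with weights:
  1: 2(w=5), 4(w=4), 5(w=9)
  2: 1(w=5), 3(w=4), 4(w=4)
  3: 2(w=4), 6(w=2)
  4: 1(w=4), 2(w=4), 5(w=8), 6(w=4)
  5: 1(w=9), 4(w=8), 6(w=8)
  6: 3(w=2), 4(w=4), 5(w=8)

Step 2: Apply Dijkstra's algorithm from vertex 1:
  Visit vertex 1 (distance=0)
    Update dist[2] = 5
    Update dist[4] = 4
    Update dist[5] = 9
  Visit vertex 4 (distance=4)
    Update dist[6] = 8

Step 3: Shortest path: 1 -> 4
Total weight: 4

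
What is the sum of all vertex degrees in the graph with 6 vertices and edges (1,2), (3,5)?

Step 1: Count edges incident to each vertex:
  deg(1) = 1 (neighbors: 2)
  deg(2) = 1 (neighbors: 1)
  deg(3) = 1 (neighbors: 5)
  deg(4) = 0 (neighbors: none)
  deg(5) = 1 (neighbors: 3)
  deg(6) = 0 (neighbors: none)

Step 2: Sum all degrees:
  1 + 1 + 1 + 0 + 1 + 0 = 4

Verification: sum of degrees = 2 * |E| = 2 * 2 = 4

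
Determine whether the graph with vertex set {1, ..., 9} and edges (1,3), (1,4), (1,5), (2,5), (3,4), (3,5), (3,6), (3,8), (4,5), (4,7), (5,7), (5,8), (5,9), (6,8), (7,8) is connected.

Step 1: Build adjacency list from edges:
  1: 3, 4, 5
  2: 5
  3: 1, 4, 5, 6, 8
  4: 1, 3, 5, 7
  5: 1, 2, 3, 4, 7, 8, 9
  6: 3, 8
  7: 4, 5, 8
  8: 3, 5, 6, 7
  9: 5

Step 2: Run BFS/DFS from vertex 1:
  Visited: {1, 3, 4, 5, 6, 8, 7, 2, 9}
  Reached 9 of 9 vertices

Step 3: All 9 vertices reached from vertex 1, so the graph is connected.
Answer: Yes, the graph is connected.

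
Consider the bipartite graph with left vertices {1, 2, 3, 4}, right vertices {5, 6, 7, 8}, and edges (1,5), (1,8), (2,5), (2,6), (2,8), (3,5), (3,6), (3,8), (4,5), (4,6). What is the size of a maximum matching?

Step 1: List the neighbors of each left vertex:
  1: 5, 8
  2: 5, 6, 8
  3: 5, 6, 8
  4: 5, 6

Step 2: Greedily match left vertices, then look for augmenting paths:
  Match 1 -- 5
  Match 2 -- 6
  Match 3 -- 8
  No augmenting path remains.

Step 3: Verify this is maximum:
  Matching has size 3. The vertex set {5, 6, 8} covers every edge and has size 3; any matching has at most one edge per cover vertex, so 3 is maximum (König's theorem).

Maximum matching: {(1,5), (2,6), (3,8)}
Size: 3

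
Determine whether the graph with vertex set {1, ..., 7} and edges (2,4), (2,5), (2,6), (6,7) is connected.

Step 1: Build adjacency list from edges:
  1: (none)
  2: 4, 5, 6
  3: (none)
  4: 2
  5: 2
  6: 2, 7
  7: 6

Step 2: Run BFS/DFS from vertex 1:
  Visited: {1}
  Reached 1 of 7 vertices

Step 3: Only 1 of 7 vertices reached. Graph is disconnected.
Connected components: {1}, {2, 4, 5, 6, 7}, {3}
Answer: No, the graph is not connected (3 components).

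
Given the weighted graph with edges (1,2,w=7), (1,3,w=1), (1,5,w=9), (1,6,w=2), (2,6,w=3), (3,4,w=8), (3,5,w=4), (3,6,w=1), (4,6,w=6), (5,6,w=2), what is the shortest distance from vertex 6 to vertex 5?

Step 1: Build adjacency list with weights:
  1: 2(w=7), 3(w=1), 5(w=9), 6(w=2)
  2: 1(w=7), 6(w=3)
  3: 1(w=1), 4(w=8), 5(w=4), 6(w=1)
  4: 3(w=8), 6(w=6)
  5: 1(w=9), 3(w=4), 6(w=2)
  6: 1(w=2), 2(w=3), 3(w=1), 4(w=6), 5(w=2)

Step 2: Apply Dijkstra's algorithm from vertex 6:
  Visit vertex 6 (distance=0)
    Update dist[1] = 2
    Update dist[2] = 3
    Update dist[3] = 1
    Update dist[4] = 6
    Update dist[5] = 2
  Visit vertex 3 (distance=1)
  Visit vertex 1 (distance=2)
  Visit vertex 5 (distance=2)

Step 3: Shortest path: 6 -> 5
Total weight: 2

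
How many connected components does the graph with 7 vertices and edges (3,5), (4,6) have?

Step 1: Build adjacency list from edges:
  1: (none)
  2: (none)
  3: 5
  4: 6
  5: 3
  6: 4
  7: (none)

Step 2: Run BFS/DFS from vertex 1:
  Visited: {1}
  Reached 1 of 7 vertices

Step 3: Only 1 of 7 vertices reached. Graph is disconnected.
Connected components: {1}, {2}, {3, 5}, {4, 6}, {7}
Number of connected components: 5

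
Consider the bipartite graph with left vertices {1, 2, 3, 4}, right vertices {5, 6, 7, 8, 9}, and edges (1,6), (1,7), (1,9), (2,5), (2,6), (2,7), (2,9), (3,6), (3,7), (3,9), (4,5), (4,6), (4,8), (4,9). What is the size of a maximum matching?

Step 1: List the neighbors of each left vertex:
  1: 6, 7, 9
  2: 5, 6, 7, 9
  3: 6, 7, 9
  4: 5, 6, 8, 9

Step 2: Greedily match left vertices, then look for augmenting paths:
  Match 1 -- 6
  Match 2 -- 5
  Match 3 -- 7
  Match 4 -- 8
  No augmenting path remains.

Step 3: Verify this is maximum:
  Matching size 4 = min(|L|, |R|) = min(4, 5), which is an upper bound, so this matching is maximum.

Maximum matching: {(1,6), (2,5), (3,7), (4,8)}
Size: 4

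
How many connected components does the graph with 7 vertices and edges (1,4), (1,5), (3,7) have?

Step 1: Build adjacency list from edges:
  1: 4, 5
  2: (none)
  3: 7
  4: 1
  5: 1
  6: (none)
  7: 3

Step 2: Run BFS/DFS from vertex 1:
  Visited: {1, 4, 5}
  Reached 3 of 7 vertices

Step 3: Only 3 of 7 vertices reached. Graph is disconnected.
Connected components: {1, 4, 5}, {2}, {3, 7}, {6}
Number of connected components: 4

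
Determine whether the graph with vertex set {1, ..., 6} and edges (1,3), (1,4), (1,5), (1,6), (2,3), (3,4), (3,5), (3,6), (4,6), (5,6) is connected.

Step 1: Build adjacency list from edges:
  1: 3, 4, 5, 6
  2: 3
  3: 1, 2, 4, 5, 6
  4: 1, 3, 6
  5: 1, 3, 6
  6: 1, 3, 4, 5

Step 2: Run BFS/DFS from vertex 1:
  Visited: {1, 3, 4, 5, 6, 2}
  Reached 6 of 6 vertices

Step 3: All 6 vertices reached from vertex 1, so the graph is connected.
Answer: Yes, the graph is connected.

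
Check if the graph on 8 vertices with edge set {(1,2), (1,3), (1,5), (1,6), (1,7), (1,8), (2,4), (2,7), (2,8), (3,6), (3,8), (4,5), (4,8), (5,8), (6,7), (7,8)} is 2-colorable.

Step 1: Attempt 2-coloring using BFS:
  Start at vertex 1, assign color 0
  Color vertex 2 with color 1 (neighbor of 1)
  Color vertex 3 with color 1 (neighbor of 1)
  Color vertex 5 with color 1 (neighbor of 1)
  Color vertex 6 with color 1 (neighbor of 1)
  Color vertex 7 with color 1 (neighbor of 1)
  Color vertex 8 with color 1 (neighbor of 1)
  Color vertex 4 with color 0 (neighbor of 2)

Step 2: Conflict found! Vertices 2 and 7 are adjacent but have the same color.
This means the graph contains an odd cycle.

The graph is NOT bipartite.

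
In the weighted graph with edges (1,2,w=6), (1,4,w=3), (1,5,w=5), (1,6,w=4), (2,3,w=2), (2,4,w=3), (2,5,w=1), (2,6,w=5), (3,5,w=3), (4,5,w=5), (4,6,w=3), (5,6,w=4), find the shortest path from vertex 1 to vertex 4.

Step 1: Build adjacency list with weights:
  1: 2(w=6), 4(w=3), 5(w=5), 6(w=4)
  2: 1(w=6), 3(w=2), 4(w=3), 5(w=1), 6(w=5)
  3: 2(w=2), 5(w=3)
  4: 1(w=3), 2(w=3), 5(w=5), 6(w=3)
  5: 1(w=5), 2(w=1), 3(w=3), 4(w=5), 6(w=4)
  6: 1(w=4), 2(w=5), 4(w=3), 5(w=4)

Step 2: Apply Dijkstra's algorithm from vertex 1:
  Visit vertex 1 (distance=0)
    Update dist[2] = 6
    Update dist[4] = 3
    Update dist[5] = 5
    Update dist[6] = 4
  Visit vertex 4 (distance=3)

Step 3: Shortest path: 1 -> 4
Total weight: 3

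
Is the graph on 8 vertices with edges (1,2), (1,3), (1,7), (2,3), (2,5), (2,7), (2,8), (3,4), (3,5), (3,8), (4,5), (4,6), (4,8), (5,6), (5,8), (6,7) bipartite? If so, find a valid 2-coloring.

Step 1: Attempt 2-coloring using BFS:
  Start at vertex 1, assign color 0
  Color vertex 2 with color 1 (neighbor of 1)
  Color vertex 3 with color 1 (neighbor of 1)
  Color vertex 7 with color 1 (neighbor of 1)

Step 2: Conflict found! Vertices 2 and 3 are adjacent but have the same color.
This means the graph contains an odd cycle.

The graph is NOT bipartite.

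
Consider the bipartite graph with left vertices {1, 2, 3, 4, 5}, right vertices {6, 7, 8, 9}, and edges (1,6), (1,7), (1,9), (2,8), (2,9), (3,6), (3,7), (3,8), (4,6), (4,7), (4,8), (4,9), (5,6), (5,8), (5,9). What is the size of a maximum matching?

Step 1: List the neighbors of each left vertex:
  1: 6, 7, 9
  2: 8, 9
  3: 6, 7, 8
  4: 6, 7, 8, 9
  5: 6, 8, 9

Step 2: Greedily match left vertices, then look for augmenting paths:
  Match 1 -- 6
  Match 2 -- 8
  Match 3 -- 7
  Match 4 -- 9
  No augmenting path remains.

Step 3: Verify this is maximum:
  Matching size 4 = min(|L|, |R|) = min(5, 4), which is an upper bound, so this matching is maximum.

Maximum matching: {(1,6), (2,8), (3,7), (4,9)}
Size: 4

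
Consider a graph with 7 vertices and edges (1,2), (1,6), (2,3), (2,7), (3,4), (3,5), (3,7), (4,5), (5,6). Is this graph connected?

Step 1: Build adjacency list from edges:
  1: 2, 6
  2: 1, 3, 7
  3: 2, 4, 5, 7
  4: 3, 5
  5: 3, 4, 6
  6: 1, 5
  7: 2, 3

Step 2: Run BFS/DFS from vertex 1:
  Visited: {1, 2, 6, 3, 7, 5, 4}
  Reached 7 of 7 vertices

Step 3: All 7 vertices reached from vertex 1, so the graph is connected.
Answer: Yes, the graph is connected.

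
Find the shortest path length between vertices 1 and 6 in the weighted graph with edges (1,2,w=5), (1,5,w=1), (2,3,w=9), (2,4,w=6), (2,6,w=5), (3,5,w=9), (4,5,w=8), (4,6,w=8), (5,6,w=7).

Step 1: Build adjacency list with weights:
  1: 2(w=5), 5(w=1)
  2: 1(w=5), 3(w=9), 4(w=6), 6(w=5)
  3: 2(w=9), 5(w=9)
  4: 2(w=6), 5(w=8), 6(w=8)
  5: 1(w=1), 3(w=9), 4(w=8), 6(w=7)
  6: 2(w=5), 4(w=8), 5(w=7)

Step 2: Apply Dijkstra's algorithm from vertex 1:
  Visit vertex 1 (distance=0)
    Update dist[2] = 5
    Update dist[5] = 1
  Visit vertex 5 (distance=1)
    Update dist[3] = 10
    Update dist[4] = 9
    Update dist[6] = 8
  Visit vertex 2 (distance=5)
  Visit vertex 6 (distance=8)

Step 3: Shortest path: 1 -> 5 -> 6
Total weight: 1 + 7 = 8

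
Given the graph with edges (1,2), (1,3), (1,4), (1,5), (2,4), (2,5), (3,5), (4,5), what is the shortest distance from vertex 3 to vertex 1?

Step 1: Build adjacency list:
  1: 2, 3, 4, 5
  2: 1, 4, 5
  3: 1, 5
  4: 1, 2, 5
  5: 1, 2, 3, 4

Step 2: BFS from vertex 3 to find shortest path to 1:
  vertex 1 reached at distance 1

Step 3: Shortest path: 3 -> 1
Path length: 1 edge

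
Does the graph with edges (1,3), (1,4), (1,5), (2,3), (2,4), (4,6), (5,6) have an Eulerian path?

Step 1: Find the degree of each vertex:
  deg(1) = 3
  deg(2) = 2
  deg(3) = 2
  deg(4) = 3
  deg(5) = 2
  deg(6) = 2

Step 2: Count vertices with odd degree:
  Odd-degree vertices: 1, 4 (2 total)

Step 3: Apply Euler's theorem:
  - Eulerian circuit exists iff graph is connected and all vertices have even degree
  - Eulerian path exists iff graph is connected and has 0 or 2 odd-degree vertices

Graph is connected with exactly 2 odd-degree vertices (1, 4).
Eulerian path exists (starting and ending at the odd-degree vertices), but no Eulerian circuit.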